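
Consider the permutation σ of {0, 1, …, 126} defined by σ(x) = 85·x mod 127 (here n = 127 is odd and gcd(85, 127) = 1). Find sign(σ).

-1

Trace 122: π^k(122) = [122, 83, 70, 108, 36, 12, 4] for k=0..6.
Decompose π into cycles: lengths [126, 1] (2 cycles, including the fixed point 0).
With 2 cycles on 127 points, sign = (−1)^{127−2} = -1.
Zolotarev: (85|127) = -1, matching the cycle-count sign.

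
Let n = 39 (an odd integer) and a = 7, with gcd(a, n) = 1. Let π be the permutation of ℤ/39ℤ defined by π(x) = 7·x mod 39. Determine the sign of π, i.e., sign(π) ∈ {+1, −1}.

-1

Trace 31: π^k(31) = [31, 22, 37, 25, 19, 16, 34] for k=0..6.
The orbit structure of x ↦ 7x mod 39: 6 orbits of sizes [12, 12, 12, 1, 1, 1].
6 cycles on 39: each ℓ→(−1)^(ℓ−1), product (−1)^33 = -1.
Check: (7/39) = -1 by Zolotarev.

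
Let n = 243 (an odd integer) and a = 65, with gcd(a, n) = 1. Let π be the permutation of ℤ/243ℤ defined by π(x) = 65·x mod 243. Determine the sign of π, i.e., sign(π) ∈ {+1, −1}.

Orbit of 172 under x↦65x: [172, 2, 130, 188, 70, 176, 19]… (length divides ord_243(65)).
Cycle type of π: 162 + 54 + 18 + 6 + 2 + 1; total 6 cycles.
n − c = 243 − 6 = 237; sign = (−1)^237 = -1.
Check: (65/243) = -1 by Zolotarev.

-1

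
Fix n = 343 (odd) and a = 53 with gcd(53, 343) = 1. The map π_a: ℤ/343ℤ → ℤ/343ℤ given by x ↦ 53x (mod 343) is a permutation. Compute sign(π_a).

Trace 225: π^k(225) = [225, 263, 219, 288, 172, 198, 204] for k=0..6.
Cycle lengths of π_53 on ℤ/343ℤ: [147, 147, 21, 21, 3, 3, 1]; 7 cycles in total.
n − c = 343 − 7 = 336; sign = (−1)^336 = +1.
The Jacobi symbol (53|343) = +1 (Zolotarev) agrees.

+1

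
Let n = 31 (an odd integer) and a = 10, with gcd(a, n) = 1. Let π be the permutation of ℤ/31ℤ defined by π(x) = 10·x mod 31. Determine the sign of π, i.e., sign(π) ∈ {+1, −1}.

Trace 10: π^k(10) = [10, 7, 8, 18, 25, 2, 20] for k=0..6.
Cycle type of π: 15×2 + 1; total 3 cycles.
31 − 3 = 28 transpositions; sign(π) = (−1)^28 = +1.

+1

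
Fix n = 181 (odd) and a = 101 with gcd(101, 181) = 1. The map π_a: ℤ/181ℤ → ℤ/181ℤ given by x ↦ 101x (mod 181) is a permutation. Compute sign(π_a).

+1

Orbit of 49 under x↦101x: [49, 62, 108, 48, 142, 43, 180]… (length divides ord_181(101)).
Decompose π into cycles: lengths [18, 18, 18, 18, 18, 18, 18, 18, 18, 18, 1] (11 cycles, including the fixed point 0).
11 cycles on 181: each ℓ→(−1)^(ℓ−1), product (−1)^170 = +1.
Check: (101/181) = +1 by Zolotarev.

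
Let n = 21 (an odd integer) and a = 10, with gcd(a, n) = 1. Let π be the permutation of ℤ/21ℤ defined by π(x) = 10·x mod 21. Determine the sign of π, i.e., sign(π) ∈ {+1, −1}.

Start at x=1: 1 → 10 → 16 → 13 → 4 → 19 → 1 (one orbit).
6 cycles of lengths [6, 6, 6, 1, 1, 1].
sign(π) = (−1)^{n − #cycles} = (−1)^{21−6} = (−1)^15 = -1.

-1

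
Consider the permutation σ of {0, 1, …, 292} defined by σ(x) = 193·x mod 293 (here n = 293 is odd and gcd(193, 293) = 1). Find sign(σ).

+1

Orbit of 25 under x↦193x: [25, 137, 71, 225, 61, 53, 267]… (length divides ord_293(193)).
Cycle type of π: 146×2 + 1; total 3 cycles.
sign(π) = (−1)^{n − #cycles} = (−1)^{293−3} = (−1)^290 = +1.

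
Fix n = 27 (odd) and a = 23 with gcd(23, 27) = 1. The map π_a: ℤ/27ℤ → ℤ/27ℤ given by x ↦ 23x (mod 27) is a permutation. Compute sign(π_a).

-1

Orbit of 5 under x↦23x: [5, 7, 26, 4, 11, 10, 14]… (length divides ord_27(23)).
The orbit structure of x ↦ 23x mod 27: 4 orbits of sizes [18, 6, 2, 1].
4 cycles on 27: each ℓ→(−1)^(ℓ−1), product (−1)^23 = -1.
Via Zolotarev, sign(π_{23}) = (23|27) = -1.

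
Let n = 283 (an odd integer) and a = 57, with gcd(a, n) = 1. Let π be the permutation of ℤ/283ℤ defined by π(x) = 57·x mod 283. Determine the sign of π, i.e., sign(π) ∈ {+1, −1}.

+1

Start at x=271: 271 → 165 → 66 → 83 → 203 → 251 → 157 → … (one orbit).
The orbit structure of x ↦ 57x mod 283: 3 orbits of sizes [141, 141, 1].
3 cycles on 283: each ℓ→(−1)^(ℓ−1), product (−1)^280 = +1.
(57|283)_J = +1 (Zolotarev's lemma cross-check).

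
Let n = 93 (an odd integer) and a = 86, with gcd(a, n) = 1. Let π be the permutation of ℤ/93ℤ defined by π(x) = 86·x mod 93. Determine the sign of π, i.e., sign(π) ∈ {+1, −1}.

+1

Trace 67: π^k(67) = [67, 89, 28, 83, 70, 68, 82] for k=0..6.
π_86 has 5 disjoint cycles with lengths [30, 30, 30, 2, 1] on {0,…,92}.
sign(π) = (−1)^{n − #cycles} = (−1)^{93−5} = (−1)^88 = +1.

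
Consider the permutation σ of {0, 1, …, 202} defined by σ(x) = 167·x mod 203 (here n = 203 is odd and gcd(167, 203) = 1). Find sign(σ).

-1

Orbit of 1 under x↦167x: [1, 167, 78, 34, 197, 13, 141]… (length divides ord_203(167)).
Decompose π into cycles: lengths [14, 14, 14, 14, 14, 14, 14, 14, 14, 14, 14, 14, 14, 14, 2, 2, 2, 1] (18 cycles, including the fixed point 0).
n − c = 203 − 18 = 185; sign = (−1)^185 = -1.
Check: (167/203) = -1 by Zolotarev.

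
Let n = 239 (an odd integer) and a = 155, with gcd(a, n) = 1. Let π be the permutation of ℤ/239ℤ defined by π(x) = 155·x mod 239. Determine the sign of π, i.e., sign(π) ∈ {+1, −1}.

Start at x=12: 12 → 187 → 66 → 192 → 124 → 100 → 204 → … (one orbit).
The orbit structure of x ↦ 155x mod 239: 3 orbits of sizes [119, 119, 1].
n − c = 239 − 3 = 236; sign = (−1)^236 = +1.
Via Zolotarev, sign(π_{155}) = (155|239) = +1.

+1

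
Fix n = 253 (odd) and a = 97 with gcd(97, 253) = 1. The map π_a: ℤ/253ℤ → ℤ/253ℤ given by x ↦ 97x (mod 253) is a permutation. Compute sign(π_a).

-1

Trace 135: π^k(135) = [135, 192, 155, 108, 103, 124, 137] for k=0..6.
Cycle type of π: 110×2 + 22 + 5×2 + 1; total 6 cycles.
sign(π) = (−1)^{n − #cycles} = (−1)^{253−6} = (−1)^247 = -1.
(97|253)_J = -1 (Zolotarev's lemma cross-check).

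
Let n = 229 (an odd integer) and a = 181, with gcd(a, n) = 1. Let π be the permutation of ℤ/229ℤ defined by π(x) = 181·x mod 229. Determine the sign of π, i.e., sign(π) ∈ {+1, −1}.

Orbit of 68 under x↦181x: [68, 171, 36, 104, 46, 82, 186]… (length divides ord_229(181)).
Cycle type of π: 114×2 + 1; total 3 cycles.
Σ(ℓ_i−1) = 229−3 = 226; sign = (−1)^226 = +1.

+1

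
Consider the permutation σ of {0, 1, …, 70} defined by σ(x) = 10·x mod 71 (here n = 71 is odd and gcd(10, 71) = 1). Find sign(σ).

Start at x=24: 24 → 27 → 57 → 2 → 20 → 58 → 12 → … (one orbit).
π_10 has 3 disjoint cycles with lengths [35, 35, 1] on {0,…,70}.
3 cycles on 71: each ℓ→(−1)^(ℓ−1), product (−1)^68 = +1.

+1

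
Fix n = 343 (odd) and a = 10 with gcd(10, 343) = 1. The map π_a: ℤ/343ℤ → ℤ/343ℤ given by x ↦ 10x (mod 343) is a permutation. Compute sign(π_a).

-1

Start at x=209: 209 → 32 → 320 → 113 → 101 → 324 → 153 → … (one orbit).
Cycle type of π: 294 + 42 + 6 + 1; total 4 cycles.
n − c = 343 − 4 = 339; sign = (−1)^339 = -1.
The Jacobi symbol (10|343) = -1 (Zolotarev) agrees.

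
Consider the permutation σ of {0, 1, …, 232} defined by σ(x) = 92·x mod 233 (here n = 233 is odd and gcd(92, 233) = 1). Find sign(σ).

+1

Start at x=126: 126 → 175 → 23 → 19 → 117 → 46 → 38 → … (one orbit).
Cycle type of π: 29×8 + 1; total 9 cycles.
9 cycles on 233: each ℓ→(−1)^(ℓ−1), product (−1)^224 = +1.
(92|233)_J = +1 (Zolotarev's lemma cross-check).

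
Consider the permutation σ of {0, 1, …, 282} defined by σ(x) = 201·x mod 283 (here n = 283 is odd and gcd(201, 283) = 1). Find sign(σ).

+1

Orbit of 280 under x↦201x: [280, 246, 204, 252, 278, 127, 57]… (length divides ord_283(201)).
The orbit structure of x ↦ 201x mod 283: 3 orbits of sizes [141, 141, 1].
n − c = 283 − 3 = 280; sign = (−1)^280 = +1.
(201|283)_J = +1 (Zolotarev's lemma cross-check).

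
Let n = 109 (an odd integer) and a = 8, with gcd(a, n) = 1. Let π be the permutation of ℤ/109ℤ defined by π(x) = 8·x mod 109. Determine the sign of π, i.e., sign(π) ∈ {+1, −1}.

-1

Orbit of 68 under x↦8x: [68, 108, 101, 45, 33, 46, 41]… (length divides ord_109(8)).
π_8 has 10 disjoint cycles with lengths [12, 12, 12, 12, 12, 12, 12, 12, 12, 1] on {0,…,108}.
sign(π) = (−1)^{n − #cycles} = (−1)^{109−10} = (−1)^99 = -1.
(8|109)_J = -1 (Zolotarev's lemma cross-check).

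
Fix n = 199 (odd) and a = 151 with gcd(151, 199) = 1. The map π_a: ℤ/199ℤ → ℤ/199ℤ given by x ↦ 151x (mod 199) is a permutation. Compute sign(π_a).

Orbit of 125 under x↦151x: [125, 169, 47, 132, 32, 56, 98]… (length divides ord_199(151)).
π_151 has 3 disjoint cycles with lengths [99, 99, 1] on {0,…,198}.
sign(π) = (−1)^{n − #cycles} = (−1)^{199−3} = (−1)^196 = +1.
(151|199)_J = +1 (Zolotarev's lemma cross-check).

+1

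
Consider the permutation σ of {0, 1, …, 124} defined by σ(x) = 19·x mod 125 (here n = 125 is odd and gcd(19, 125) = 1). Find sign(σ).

Trace 114: π^k(114) = [114, 41, 29, 51, 94, 36, 59] for k=0..6.
7 cycles of lengths [50, 50, 10, 10, 2, 2, 1].
With 7 cycles on 125 points, sign = (−1)^{125−7} = +1.

+1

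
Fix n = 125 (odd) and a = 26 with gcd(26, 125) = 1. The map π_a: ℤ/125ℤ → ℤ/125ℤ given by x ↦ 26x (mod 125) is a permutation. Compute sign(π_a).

+1

Orbit of 51 under x↦26x: [51, 76, 101, 1, 26]… (length divides ord_125(26)).
Decompose π into cycles: lengths [5, 5, 5, 5, 5, 5, 5, 5, 5, 5, 5, 5, 5, 5, 5, 5, 5, 5, 5, 5, 1, 1, 1, 1, 1, 1, 1, 1, 1, 1, 1, 1, 1, 1, 1, 1, 1, 1, 1, 1, 1, 1, 1, 1, 1] (45 cycles, including the fixed point 0).
With 45 cycles on 125 points, sign = (−1)^{125−45} = +1.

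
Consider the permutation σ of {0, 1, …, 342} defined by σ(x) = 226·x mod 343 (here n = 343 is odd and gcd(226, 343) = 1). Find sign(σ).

+1

Trace 226: π^k(226) = [226, 312, 197, 275, 67, 50, 324] for k=0..6.
The orbit structure of x ↦ 226x mod 343: 31 orbits of sizes [21, 21, 21, 21, 21, 21, 21, 21, 21, 21, 21, 21, 21, 21, 3, 3, 3, 3, 3, 3, 3, 3, 3, 3, 3, 3, 3, 3, 3, 3, 1].
n − c = 343 − 31 = 312; sign = (−1)^312 = +1.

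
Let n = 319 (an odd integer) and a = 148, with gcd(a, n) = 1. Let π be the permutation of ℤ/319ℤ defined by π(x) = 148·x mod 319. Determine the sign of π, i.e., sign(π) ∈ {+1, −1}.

Orbit of 247 under x↦148x: [247, 190, 48, 86, 287, 49, 234]… (length divides ord_319(148)).
π_148 has 6 disjoint cycles with lengths [140, 140, 28, 5, 5, 1] on {0,…,318}.
With 6 cycles on 319 points, sign = (−1)^{319−6} = -1.

-1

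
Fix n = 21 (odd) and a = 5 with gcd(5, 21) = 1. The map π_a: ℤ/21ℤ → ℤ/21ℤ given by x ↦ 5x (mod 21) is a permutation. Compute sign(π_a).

+1

Orbit of 5 under x↦5x: [5, 4, 20, 16, 17, 1]… (length divides ord_21(5)).
5 cycles of lengths [6, 6, 6, 2, 1].
With 5 cycles on 21 points, sign = (−1)^{21−5} = +1.
Via Zolotarev, sign(π_{5}) = (5|21) = +1.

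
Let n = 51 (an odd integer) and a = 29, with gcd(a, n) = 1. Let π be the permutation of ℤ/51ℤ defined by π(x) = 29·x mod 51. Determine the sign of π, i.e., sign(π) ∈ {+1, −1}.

Trace 13: π^k(13) = [13, 20, 19, 41, 16, 5, 43] for k=0..6.
Cycle lengths of π_29 on ℤ/51ℤ: [16, 16, 16, 2, 1]; 5 cycles in total.
Σ(ℓ_i−1) = 51−5 = 46; sign = (−1)^46 = +1.

+1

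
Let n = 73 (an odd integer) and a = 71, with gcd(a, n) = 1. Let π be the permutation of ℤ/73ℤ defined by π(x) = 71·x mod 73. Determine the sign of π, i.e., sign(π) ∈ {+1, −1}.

+1

Orbit of 4 under x↦71x: [4, 65, 16, 41, 64, 18, 37]… (length divides ord_73(71)).
Cycle lengths of π_71 on ℤ/73ℤ: [18, 18, 18, 18, 1]; 5 cycles in total.
With 5 cycles on 73 points, sign = (−1)^{73−5} = +1.
Zolotarev: (71|73) = +1, matching the cycle-count sign.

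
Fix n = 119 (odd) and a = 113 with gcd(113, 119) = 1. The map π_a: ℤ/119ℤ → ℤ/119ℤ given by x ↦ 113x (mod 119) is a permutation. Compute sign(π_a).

Trace 71: π^k(71) = [71, 50, 57, 15, 29, 64, 92] for k=0..6.
14 cycles of lengths [16, 16, 16, 16, 16, 16, 16, 1, 1, 1, 1, 1, 1, 1].
n − c = 119 − 14 = 105; sign = (−1)^105 = -1.

-1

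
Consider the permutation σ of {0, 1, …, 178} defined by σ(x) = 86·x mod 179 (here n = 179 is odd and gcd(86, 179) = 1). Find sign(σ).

Start at x=120: 120 → 117 → 38 → 46 → 18 → 116 → 131 → … (one orbit).
Cycle type of π: 178 + 1; total 2 cycles.
With 2 cycles on 179 points, sign = (−1)^{179−2} = -1.
Zolotarev: (86|179) = -1, matching the cycle-count sign.

-1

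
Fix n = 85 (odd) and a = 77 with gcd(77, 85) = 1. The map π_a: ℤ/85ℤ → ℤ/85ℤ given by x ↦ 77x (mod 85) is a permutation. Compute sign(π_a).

Orbit of 16 under x↦77x: [16, 42, 4, 53, 1, 77, 64]… (length divides ord_85(77)).
12 cycles of lengths [8, 8, 8, 8, 8, 8, 8, 8, 8, 8, 4, 1].
85 − 12 = 73 transpositions; sign(π) = (−1)^73 = -1.

-1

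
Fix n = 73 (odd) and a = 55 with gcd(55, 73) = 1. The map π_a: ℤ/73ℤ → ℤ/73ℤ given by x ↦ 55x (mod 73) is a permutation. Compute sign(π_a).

+1

Start at x=32: 32 → 8 → 2 → 37 → 64 → 16 → 4 → … (one orbit).
π_55 has 9 disjoint cycles with lengths [9, 9, 9, 9, 9, 9, 9, 9, 1] on {0,…,72}.
Σ(ℓ_i−1) = 73−9 = 64; sign = (−1)^64 = +1.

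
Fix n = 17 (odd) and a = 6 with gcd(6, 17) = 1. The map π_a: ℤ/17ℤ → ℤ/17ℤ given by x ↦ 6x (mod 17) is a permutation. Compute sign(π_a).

-1

Orbit of 2 under x↦6x: [2, 12, 4, 7, 8, 14, 16]… (length divides ord_17(6)).
π_6 has 2 disjoint cycles with lengths [16, 1] on {0,…,16}.
n − c = 17 − 2 = 15; sign = (−1)^15 = -1.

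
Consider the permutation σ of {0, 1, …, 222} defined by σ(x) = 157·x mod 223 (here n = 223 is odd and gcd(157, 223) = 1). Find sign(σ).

-1

Start at x=82: 82 → 163 → 169 → 219 → 41 → 193 → 196 → … (one orbit).
Cycle lengths of π_157 on ℤ/223ℤ: [74, 74, 74, 1]; 4 cycles in total.
4 cycles on 223: each ℓ→(−1)^(ℓ−1), product (−1)^219 = -1.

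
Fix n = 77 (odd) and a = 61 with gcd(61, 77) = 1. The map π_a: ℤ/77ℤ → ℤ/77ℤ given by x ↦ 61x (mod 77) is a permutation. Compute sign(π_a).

Orbit of 68 under x↦61x: [68, 67, 6, 58, 73, 64, 54]… (length divides ord_77(61)).
Cycle type of π: 30×2 + 10 + 6 + 1; total 5 cycles.
77 − 5 = 72 transpositions; sign(π) = (−1)^72 = +1.
The Jacobi symbol (61|77) = +1 (Zolotarev) agrees.

+1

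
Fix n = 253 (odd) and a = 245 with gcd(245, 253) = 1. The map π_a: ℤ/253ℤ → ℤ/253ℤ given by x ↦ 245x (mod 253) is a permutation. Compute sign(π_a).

-1

Trace 89: π^k(89) = [89, 47, 130, 225, 224, 232, 168] for k=0..6.
π_245 has 6 disjoint cycles with lengths [110, 110, 22, 5, 5, 1] on {0,…,252}.
6 cycles on 253: each ℓ→(−1)^(ℓ−1), product (−1)^247 = -1.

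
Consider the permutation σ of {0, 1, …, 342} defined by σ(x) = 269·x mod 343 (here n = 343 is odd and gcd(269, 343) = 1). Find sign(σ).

-1

Trace 37: π^k(37) = [37, 6, 242, 271, 183, 178, 205] for k=0..6.
Decompose π into cycles: lengths [294, 42, 6, 1] (4 cycles, including the fixed point 0).
n − c = 343 − 4 = 339; sign = (−1)^339 = -1.
Zolotarev: (269|343) = -1, matching the cycle-count sign.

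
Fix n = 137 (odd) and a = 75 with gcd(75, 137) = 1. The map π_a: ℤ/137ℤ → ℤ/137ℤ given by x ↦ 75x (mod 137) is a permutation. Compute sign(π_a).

-1

Start at x=28: 28 → 45 → 87 → 86 → 11 → 3 → 88 → … (one orbit).
The orbit structure of x ↦ 75x mod 137: 2 orbits of sizes [136, 1].
sign(π) = (−1)^{n − #cycles} = (−1)^{137−2} = (−1)^135 = -1.
(75|137)_J = -1 (Zolotarev's lemma cross-check).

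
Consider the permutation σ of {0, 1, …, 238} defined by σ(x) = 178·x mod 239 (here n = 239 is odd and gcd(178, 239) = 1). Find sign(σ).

-1

Orbit of 235 under x↦178x: [235, 5, 173, 202, 106, 226, 76]… (length divides ord_239(178)).
The orbit structure of x ↦ 178x mod 239: 2 orbits of sizes [238, 1].
Σ(ℓ_i−1) = 239−2 = 237; sign = (−1)^237 = -1.
Zolotarev: (178|239) = -1, matching the cycle-count sign.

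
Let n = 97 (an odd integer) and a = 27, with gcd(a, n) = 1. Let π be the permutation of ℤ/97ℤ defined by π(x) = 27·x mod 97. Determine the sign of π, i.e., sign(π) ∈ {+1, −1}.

+1

Start at x=70: 70 → 47 → 8 → 22 → 12 → 33 → 18 → … (one orbit).
Decompose π into cycles: lengths [16, 16, 16, 16, 16, 16, 1] (7 cycles, including the fixed point 0).
7 cycles on 97: each ℓ→(−1)^(ℓ−1), product (−1)^90 = +1.
Check: (27/97) = +1 by Zolotarev.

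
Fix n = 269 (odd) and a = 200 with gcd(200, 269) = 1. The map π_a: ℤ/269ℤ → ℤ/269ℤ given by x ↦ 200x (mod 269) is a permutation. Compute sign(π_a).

Trace 164: π^k(164) = [164, 251, 166, 113, 4, 262, 214] for k=0..6.
Cycle type of π: 268 + 1; total 2 cycles.
Σ(ℓ_i−1) = 269−2 = 267; sign = (−1)^267 = -1.

-1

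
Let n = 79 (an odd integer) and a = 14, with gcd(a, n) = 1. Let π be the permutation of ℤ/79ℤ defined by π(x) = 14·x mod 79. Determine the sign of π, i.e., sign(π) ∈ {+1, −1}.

-1

Orbit of 46 under x↦14x: [46, 12, 10, 61, 64, 27, 62]… (length divides ord_79(14)).
Decompose π into cycles: lengths [26, 26, 26, 1] (4 cycles, including the fixed point 0).
79 − 4 = 75 transpositions; sign(π) = (−1)^75 = -1.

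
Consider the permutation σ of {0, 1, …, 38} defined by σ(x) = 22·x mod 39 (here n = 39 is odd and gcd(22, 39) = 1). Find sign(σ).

Orbit of 1 under x↦22x: [1, 22, 16]… (length divides ord_39(22)).
Cycle type of π: 3×12 + 1×3; total 15 cycles.
sign(π) = (−1)^{n − #cycles} = (−1)^{39−15} = (−1)^24 = +1.
Zolotarev: (22|39) = +1, matching the cycle-count sign.

+1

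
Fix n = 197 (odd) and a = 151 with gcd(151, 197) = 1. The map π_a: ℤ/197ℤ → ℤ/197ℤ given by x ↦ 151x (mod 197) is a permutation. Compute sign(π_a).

-1

Start at x=156: 156 → 113 → 121 → 147 → 133 → 186 → 112 → … (one orbit).
2 cycles of lengths [196, 1].
sign(π) = (−1)^{n − #cycles} = (−1)^{197−2} = (−1)^195 = -1.
The Jacobi symbol (151|197) = -1 (Zolotarev) agrees.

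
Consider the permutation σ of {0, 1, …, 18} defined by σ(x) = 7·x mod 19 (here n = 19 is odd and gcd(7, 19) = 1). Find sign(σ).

+1

Start at x=1: 1 → 7 → 11 → 1 (one orbit).
The orbit structure of x ↦ 7x mod 19: 7 orbits of sizes [3, 3, 3, 3, 3, 3, 1].
sign(π) = (−1)^{n − #cycles} = (−1)^{19−7} = (−1)^12 = +1.
Via Zolotarev, sign(π_{7}) = (7|19) = +1.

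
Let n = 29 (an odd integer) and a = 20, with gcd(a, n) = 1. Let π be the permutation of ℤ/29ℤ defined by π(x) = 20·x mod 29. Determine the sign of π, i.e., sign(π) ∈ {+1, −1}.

+1

Trace 25: π^k(25) = [25, 7, 24, 16, 1, 20, 23] for k=0..6.
Cycle lengths of π_20 on ℤ/29ℤ: [7, 7, 7, 7, 1]; 5 cycles in total.
With 5 cycles on 29 points, sign = (−1)^{29−5} = +1.
Zolotarev: (20|29) = +1, matching the cycle-count sign.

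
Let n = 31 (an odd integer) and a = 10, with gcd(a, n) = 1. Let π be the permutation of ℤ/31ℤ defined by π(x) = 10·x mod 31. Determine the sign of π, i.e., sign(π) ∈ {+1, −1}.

Start at x=7: 7 → 8 → 18 → 25 → 2 → 20 → 14 → … (one orbit).
The orbit structure of x ↦ 10x mod 31: 3 orbits of sizes [15, 15, 1].
With 3 cycles on 31 points, sign = (−1)^{31−3} = +1.

+1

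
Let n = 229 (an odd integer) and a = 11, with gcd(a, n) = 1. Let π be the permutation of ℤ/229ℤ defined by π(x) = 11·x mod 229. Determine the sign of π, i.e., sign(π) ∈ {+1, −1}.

Start at x=121: 121 → 186 → 214 → 64 → 17 → 187 → 225 → … (one orbit).
7 cycles of lengths [38, 38, 38, 38, 38, 38, 1].
n − c = 229 − 7 = 222; sign = (−1)^222 = +1.
(11|229)_J = +1 (Zolotarev's lemma cross-check).

+1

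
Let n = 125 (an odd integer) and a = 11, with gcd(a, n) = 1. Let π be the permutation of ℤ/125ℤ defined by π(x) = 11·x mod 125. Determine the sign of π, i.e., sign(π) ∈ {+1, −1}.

+1

Trace 96: π^k(96) = [96, 56, 116, 26, 36, 21, 106] for k=0..6.
Cycle type of π: 25×4 + 5×4 + 1×5; total 13 cycles.
13 cycles on 125: each ℓ→(−1)^(ℓ−1), product (−1)^112 = +1.
Via Zolotarev, sign(π_{11}) = (11|125) = +1.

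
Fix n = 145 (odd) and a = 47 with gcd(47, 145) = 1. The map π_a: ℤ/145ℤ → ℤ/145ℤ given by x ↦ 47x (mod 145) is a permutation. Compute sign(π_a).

+1

Start at x=47: 47 → 34 → 3 → 141 → 102 → 9 → 133 → … (one orbit).
π_47 has 7 disjoint cycles with lengths [28, 28, 28, 28, 28, 4, 1] on {0,…,144}.
With 7 cycles on 145 points, sign = (−1)^{145−7} = +1.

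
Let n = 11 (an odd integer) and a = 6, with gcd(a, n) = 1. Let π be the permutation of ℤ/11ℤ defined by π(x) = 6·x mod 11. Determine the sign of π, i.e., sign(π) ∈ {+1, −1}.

Orbit of 7 under x↦6x: [7, 9, 10, 5, 8, 4, 2]… (length divides ord_11(6)).
2 cycles of lengths [10, 1].
n − c = 11 − 2 = 9; sign = (−1)^9 = -1.
(6|11)_J = -1 (Zolotarev's lemma cross-check).

-1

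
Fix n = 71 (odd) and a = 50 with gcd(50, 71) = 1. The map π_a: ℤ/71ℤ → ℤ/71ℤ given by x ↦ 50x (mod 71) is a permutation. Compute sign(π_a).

Orbit of 48 under x↦50x: [48, 57, 10, 3, 8, 45, 49]… (length divides ord_71(50)).
π_50 has 3 disjoint cycles with lengths [35, 35, 1] on {0,…,70}.
Σ(ℓ_i−1) = 71−3 = 68; sign = (−1)^68 = +1.
The Jacobi symbol (50|71) = +1 (Zolotarev) agrees.

+1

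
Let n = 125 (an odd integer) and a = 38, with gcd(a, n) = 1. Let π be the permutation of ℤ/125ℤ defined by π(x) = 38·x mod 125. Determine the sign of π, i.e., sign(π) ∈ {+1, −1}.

Trace 108: π^k(108) = [108, 104, 77, 51, 63, 19, 97] for k=0..6.
π_38 has 4 disjoint cycles with lengths [100, 20, 4, 1] on {0,…,124}.
sign(π) = (−1)^{n − #cycles} = (−1)^{125−4} = (−1)^121 = -1.
(38|125)_J = -1 (Zolotarev's lemma cross-check).

-1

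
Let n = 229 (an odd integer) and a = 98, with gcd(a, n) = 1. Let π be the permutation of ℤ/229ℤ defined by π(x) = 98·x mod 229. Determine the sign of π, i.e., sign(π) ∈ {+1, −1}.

-1

Start at x=164: 164 → 42 → 223 → 99 → 84 → 217 → 198 → … (one orbit).
Cycle type of π: 228 + 1; total 2 cycles.
229 − 2 = 227 transpositions; sign(π) = (−1)^227 = -1.
Zolotarev: (98|229) = -1, matching the cycle-count sign.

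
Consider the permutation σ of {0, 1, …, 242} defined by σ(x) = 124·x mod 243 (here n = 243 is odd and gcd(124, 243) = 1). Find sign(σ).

Orbit of 214 under x↦124x: [214, 49, 1, 124, 67, 46, 115]… (length divides ord_243(124)).
11 cycles of lengths [81, 81, 27, 27, 9, 9, 3, 3, 1, 1, 1].
With 11 cycles on 243 points, sign = (−1)^{243−11} = +1.
The Jacobi symbol (124|243) = +1 (Zolotarev) agrees.

+1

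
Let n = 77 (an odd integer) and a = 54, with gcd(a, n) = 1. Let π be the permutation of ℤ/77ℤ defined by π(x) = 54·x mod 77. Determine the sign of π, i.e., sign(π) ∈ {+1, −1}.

+1

Orbit of 54 under x↦54x: [54, 67, 76, 23, 10, 1]… (length divides ord_77(54)).
The orbit structure of x ↦ 54x mod 77: 17 orbits of sizes [6, 6, 6, 6, 6, 6, 6, 6, 6, 6, 6, 2, 2, 2, 2, 2, 1].
77 − 17 = 60 transpositions; sign(π) = (−1)^60 = +1.
(54|77)_J = +1 (Zolotarev's lemma cross-check).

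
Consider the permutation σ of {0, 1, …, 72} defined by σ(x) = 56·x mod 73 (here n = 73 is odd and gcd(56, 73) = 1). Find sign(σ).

Trace 21: π^k(21) = [21, 8, 10, 49, 43, 72, 17] for k=0..6.
Cycle type of π: 24×3 + 1; total 4 cycles.
Σ(ℓ_i−1) = 73−4 = 69; sign = (−1)^69 = -1.
The Jacobi symbol (56|73) = -1 (Zolotarev) agrees.

-1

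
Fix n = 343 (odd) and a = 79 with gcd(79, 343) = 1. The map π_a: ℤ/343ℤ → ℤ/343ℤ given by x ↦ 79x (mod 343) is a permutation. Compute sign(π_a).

+1

Start at x=214: 214 → 99 → 275 → 116 → 246 → 226 → 18 → … (one orbit).
Decompose π into cycles: lengths [21, 21, 21, 21, 21, 21, 21, 21, 21, 21, 21, 21, 21, 21, 3, 3, 3, 3, 3, 3, 3, 3, 3, 3, 3, 3, 3, 3, 3, 3, 1] (31 cycles, including the fixed point 0).
31 cycles on 343: each ℓ→(−1)^(ℓ−1), product (−1)^312 = +1.
The Jacobi symbol (79|343) = +1 (Zolotarev) agrees.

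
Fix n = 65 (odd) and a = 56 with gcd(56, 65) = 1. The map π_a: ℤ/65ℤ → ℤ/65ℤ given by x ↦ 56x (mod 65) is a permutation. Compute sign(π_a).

Orbit of 1 under x↦56x: [1, 56, 16, 51, 61, 36]… (length divides ord_65(56)).
π_56 has 15 disjoint cycles with lengths [6, 6, 6, 6, 6, 6, 6, 6, 6, 6, 1, 1, 1, 1, 1] on {0,…,64}.
15 cycles on 65: each ℓ→(−1)^(ℓ−1), product (−1)^50 = +1.

+1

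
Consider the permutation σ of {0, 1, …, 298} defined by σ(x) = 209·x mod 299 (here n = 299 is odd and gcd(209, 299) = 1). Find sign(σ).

Orbit of 261 under x↦209x: [261, 131, 170, 248, 105, 118, 144]… (length divides ord_299(209)).
Cycle lengths of π_209 on ℤ/299ℤ: [11, 11, 11, 11, 11, 11, 11, 11, 11, 11, 11, 11, 11, 11, 11, 11, 11, 11, 11, 11, 11, 11, 11, 11, 11, 11, 1, 1, 1, 1, 1, 1, 1, 1, 1, 1, 1, 1, 1]; 39 cycles in total.
n − c = 299 − 39 = 260; sign = (−1)^260 = +1.

+1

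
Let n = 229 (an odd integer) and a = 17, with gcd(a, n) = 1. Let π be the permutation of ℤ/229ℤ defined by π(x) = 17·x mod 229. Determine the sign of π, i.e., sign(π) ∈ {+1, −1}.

+1

Orbit of 16 under x↦17x: [16, 43, 44, 61, 121, 225, 161]… (length divides ord_229(17)).
Cycle lengths of π_17 on ℤ/229ℤ: [19, 19, 19, 19, 19, 19, 19, 19, 19, 19, 19, 19, 1]; 13 cycles in total.
n − c = 229 − 13 = 216; sign = (−1)^216 = +1.
(17|229)_J = +1 (Zolotarev's lemma cross-check).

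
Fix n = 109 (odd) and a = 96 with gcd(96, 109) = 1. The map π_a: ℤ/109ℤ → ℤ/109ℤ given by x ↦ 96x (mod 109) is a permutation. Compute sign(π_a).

-1

Trace 68: π^k(68) = [68, 97, 47, 43, 95, 73, 32] for k=0..6.
Cycle type of π: 108 + 1; total 2 cycles.
sign(π) = (−1)^{n − #cycles} = (−1)^{109−2} = (−1)^107 = -1.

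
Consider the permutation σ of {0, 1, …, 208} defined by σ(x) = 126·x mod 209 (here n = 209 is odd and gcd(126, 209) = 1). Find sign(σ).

Trace 115: π^k(115) = [115, 69, 125, 75, 45, 27, 58] for k=0..6.
Cycle type of π: 30×6 + 6×3 + 5×2 + 1; total 12 cycles.
n − c = 209 − 12 = 197; sign = (−1)^197 = -1.
The Jacobi symbol (126|209) = -1 (Zolotarev) agrees.

-1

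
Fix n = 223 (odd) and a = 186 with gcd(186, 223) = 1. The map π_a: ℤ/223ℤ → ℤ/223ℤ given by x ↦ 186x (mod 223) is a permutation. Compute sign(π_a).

-1

Orbit of 165 under x↦186x: [165, 139, 209, 72, 12, 2, 149]… (length divides ord_223(186)).
Cycle type of π: 222 + 1; total 2 cycles.
With 2 cycles on 223 points, sign = (−1)^{223−2} = -1.
The Jacobi symbol (186|223) = -1 (Zolotarev) agrees.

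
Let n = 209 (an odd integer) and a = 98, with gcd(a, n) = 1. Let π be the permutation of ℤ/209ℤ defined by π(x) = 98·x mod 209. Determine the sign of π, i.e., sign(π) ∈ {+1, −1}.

Orbit of 164 under x↦98x: [164, 188, 32, 1, 98, 199, 65]… (length divides ord_209(98)).
π_98 has 17 disjoint cycles with lengths [18, 18, 18, 18, 18, 18, 18, 18, 18, 18, 18, 2, 2, 2, 2, 2, 1] on {0,…,208}.
sign(π) = (−1)^{n − #cycles} = (−1)^{209−17} = (−1)^192 = +1.

+1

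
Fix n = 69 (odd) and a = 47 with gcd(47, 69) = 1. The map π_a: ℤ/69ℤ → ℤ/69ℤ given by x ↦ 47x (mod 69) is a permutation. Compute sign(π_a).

Start at x=47: 47 → 1 → 47 (one orbit).
π_47 has 46 disjoint cycles with lengths [2, 2, 2, 2, 2, 2, 2, 2, 2, 2, 2, 2, 2, 2, 2, 2, 2, 2, 2, 2, 2, 2, 2, 1, 1, 1, 1, 1, 1, 1, 1, 1, 1, 1, 1, 1, 1, 1, 1, 1, 1, 1, 1, 1, 1, 1] on {0,…,68}.
46 cycles on 69: each ℓ→(−1)^(ℓ−1), product (−1)^23 = -1.
Check: (47/69) = -1 by Zolotarev.

-1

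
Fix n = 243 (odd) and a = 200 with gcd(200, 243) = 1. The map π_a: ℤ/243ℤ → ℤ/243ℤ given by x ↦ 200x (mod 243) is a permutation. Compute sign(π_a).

-1

Start at x=193: 193 → 206 → 133 → 113 → 1 → 200 → 148 → … (one orbit).
Cycle lengths of π_200 on ℤ/243ℤ: [162, 54, 18, 6, 2, 1]; 6 cycles in total.
sign(π) = (−1)^{n − #cycles} = (−1)^{243−6} = (−1)^237 = -1.
(200|243)_J = -1 (Zolotarev's lemma cross-check).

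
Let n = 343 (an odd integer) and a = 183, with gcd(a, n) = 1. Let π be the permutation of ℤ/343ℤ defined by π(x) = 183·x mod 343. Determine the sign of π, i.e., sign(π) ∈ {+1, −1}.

+1

Start at x=1: 1 → 183 → 218 → 106 → 190 → 127 → 260 → … (one orbit).
Cycle lengths of π_183 on ℤ/343ℤ: [49, 49, 49, 49, 49, 49, 7, 7, 7, 7, 7, 7, 1, 1, 1, 1, 1, 1, 1]; 19 cycles in total.
n − c = 343 − 19 = 324; sign = (−1)^324 = +1.
The Jacobi symbol (183|343) = +1 (Zolotarev) agrees.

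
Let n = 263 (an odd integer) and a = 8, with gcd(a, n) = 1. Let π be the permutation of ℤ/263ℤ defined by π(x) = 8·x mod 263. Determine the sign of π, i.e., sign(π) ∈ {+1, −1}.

Orbit of 140 under x↦8x: [140, 68, 18, 144, 100, 11, 88]… (length divides ord_263(8)).
Cycle type of π: 131×2 + 1; total 3 cycles.
n − c = 263 − 3 = 260; sign = (−1)^260 = +1.

+1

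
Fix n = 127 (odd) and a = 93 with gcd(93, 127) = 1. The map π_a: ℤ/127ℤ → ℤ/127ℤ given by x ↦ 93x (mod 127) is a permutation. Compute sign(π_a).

-1

Trace 39: π^k(39) = [39, 71, 126, 34, 114, 61, 85] for k=0..6.
Cycle lengths of π_93 on ℤ/127ℤ: [126, 1]; 2 cycles in total.
n − c = 127 − 2 = 125; sign = (−1)^125 = -1.
Via Zolotarev, sign(π_{93}) = (93|127) = -1.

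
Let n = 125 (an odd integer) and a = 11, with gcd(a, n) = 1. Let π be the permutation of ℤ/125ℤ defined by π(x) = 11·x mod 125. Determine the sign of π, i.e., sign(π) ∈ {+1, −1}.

Trace 41: π^k(41) = [41, 76, 86, 71, 31, 91, 1] for k=0..6.
Cycle lengths of π_11 on ℤ/125ℤ: [25, 25, 25, 25, 5, 5, 5, 5, 1, 1, 1, 1, 1]; 13 cycles in total.
sign(π) = (−1)^{n − #cycles} = (−1)^{125−13} = (−1)^112 = +1.
The Jacobi symbol (11|125) = +1 (Zolotarev) agrees.

+1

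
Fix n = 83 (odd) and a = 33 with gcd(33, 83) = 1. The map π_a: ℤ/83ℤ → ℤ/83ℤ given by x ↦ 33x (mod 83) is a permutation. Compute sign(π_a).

+1

Start at x=9: 9 → 48 → 7 → 65 → 70 → 69 → 36 → … (one orbit).
Cycle lengths of π_33 on ℤ/83ℤ: [41, 41, 1]; 3 cycles in total.
83 − 3 = 80 transpositions; sign(π) = (−1)^80 = +1.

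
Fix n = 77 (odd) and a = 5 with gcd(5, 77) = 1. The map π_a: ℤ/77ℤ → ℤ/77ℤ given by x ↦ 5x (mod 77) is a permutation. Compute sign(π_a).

Orbit of 15 under x↦5x: [15, 75, 67, 27, 58, 59, 64]… (length divides ord_77(5)).
6 cycles of lengths [30, 30, 6, 5, 5, 1].
With 6 cycles on 77 points, sign = (−1)^{77−6} = -1.
The Jacobi symbol (5|77) = -1 (Zolotarev) agrees.

-1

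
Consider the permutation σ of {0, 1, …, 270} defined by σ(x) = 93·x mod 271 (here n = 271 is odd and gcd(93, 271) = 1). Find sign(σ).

Trace 169: π^k(169) = [169, 270, 178, 23, 242, 13, 125] for k=0..6.
π_93 has 16 disjoint cycles with lengths [18, 18, 18, 18, 18, 18, 18, 18, 18, 18, 18, 18, 18, 18, 18, 1] on {0,…,270}.
Σ(ℓ_i−1) = 271−16 = 255; sign = (−1)^255 = -1.
Via Zolotarev, sign(π_{93}) = (93|271) = -1.

-1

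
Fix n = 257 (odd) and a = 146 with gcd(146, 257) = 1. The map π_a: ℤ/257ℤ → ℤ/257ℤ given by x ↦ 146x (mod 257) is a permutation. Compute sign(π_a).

Trace 222: π^k(222) = [222, 30, 11, 64, 92, 68, 162] for k=0..6.
5 cycles of lengths [64, 64, 64, 64, 1].
Σ(ℓ_i−1) = 257−5 = 252; sign = (−1)^252 = +1.

+1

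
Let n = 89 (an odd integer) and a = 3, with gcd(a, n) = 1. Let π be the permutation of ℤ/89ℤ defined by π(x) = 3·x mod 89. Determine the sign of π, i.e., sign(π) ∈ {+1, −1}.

Start at x=68: 68 → 26 → 78 → 56 → 79 → 59 → 88 → … (one orbit).
Cycle lengths of π_3 on ℤ/89ℤ: [88, 1]; 2 cycles in total.
n − c = 89 − 2 = 87; sign = (−1)^87 = -1.
Zolotarev: (3|89) = -1, matching the cycle-count sign.

-1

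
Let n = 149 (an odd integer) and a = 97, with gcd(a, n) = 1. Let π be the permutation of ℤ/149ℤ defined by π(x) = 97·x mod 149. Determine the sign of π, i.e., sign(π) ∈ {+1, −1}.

Start at x=54: 54 → 23 → 145 → 59 → 61 → 106 → 1 → … (one orbit).
The orbit structure of x ↦ 97x mod 149: 2 orbits of sizes [148, 1].
2 cycles on 149: each ℓ→(−1)^(ℓ−1), product (−1)^147 = -1.
Via Zolotarev, sign(π_{97}) = (97|149) = -1.

-1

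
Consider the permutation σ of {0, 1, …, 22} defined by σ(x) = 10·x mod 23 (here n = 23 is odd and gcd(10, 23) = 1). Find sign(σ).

-1

Start at x=13: 13 → 15 → 12 → 5 → 4 → 17 → 9 → … (one orbit).
Cycle type of π: 22 + 1; total 2 cycles.
n − c = 23 − 2 = 21; sign = (−1)^21 = -1.
The Jacobi symbol (10|23) = -1 (Zolotarev) agrees.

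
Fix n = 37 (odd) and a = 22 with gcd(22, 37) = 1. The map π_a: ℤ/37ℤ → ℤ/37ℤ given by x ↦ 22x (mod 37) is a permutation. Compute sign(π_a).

-1

Trace 18: π^k(18) = [18, 26, 17, 4, 14, 12, 5] for k=0..6.
The orbit structure of x ↦ 22x mod 37: 2 orbits of sizes [36, 1].
With 2 cycles on 37 points, sign = (−1)^{37−2} = -1.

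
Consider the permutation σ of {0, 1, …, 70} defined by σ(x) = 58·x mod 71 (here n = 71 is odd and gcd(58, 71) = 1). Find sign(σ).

Trace 29: π^k(29) = [29, 49, 2, 45, 54, 8, 38] for k=0..6.
Decompose π into cycles: lengths [35, 35, 1] (3 cycles, including the fixed point 0).
71 − 3 = 68 transpositions; sign(π) = (−1)^68 = +1.
Check: (58/71) = +1 by Zolotarev.

+1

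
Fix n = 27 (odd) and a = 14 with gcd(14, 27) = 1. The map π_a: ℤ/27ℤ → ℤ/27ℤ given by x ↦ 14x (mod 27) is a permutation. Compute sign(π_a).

-1

Trace 16: π^k(16) = [16, 8, 4, 2, 1, 14, 7] for k=0..6.
4 cycles of lengths [18, 6, 2, 1].
sign(π) = (−1)^{n − #cycles} = (−1)^{27−4} = (−1)^23 = -1.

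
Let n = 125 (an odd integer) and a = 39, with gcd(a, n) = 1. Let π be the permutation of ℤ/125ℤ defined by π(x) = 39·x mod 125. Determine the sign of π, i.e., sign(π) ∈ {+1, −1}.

+1

Start at x=116: 116 → 24 → 61 → 4 → 31 → 84 → 26 → … (one orbit).
7 cycles of lengths [50, 50, 10, 10, 2, 2, 1].
7 cycles on 125: each ℓ→(−1)^(ℓ−1), product (−1)^118 = +1.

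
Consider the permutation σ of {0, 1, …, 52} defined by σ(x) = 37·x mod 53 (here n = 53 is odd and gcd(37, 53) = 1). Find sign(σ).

Start at x=40: 40 → 49 → 11 → 36 → 7 → 47 → 43 → … (one orbit).
3 cycles of lengths [26, 26, 1].
Σ(ℓ_i−1) = 53−3 = 50; sign = (−1)^50 = +1.
The Jacobi symbol (37|53) = +1 (Zolotarev) agrees.

+1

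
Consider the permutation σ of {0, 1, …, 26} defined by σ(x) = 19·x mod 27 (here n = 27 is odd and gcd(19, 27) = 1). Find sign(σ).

Start at x=10: 10 → 1 → 19 → 10 (one orbit).
The orbit structure of x ↦ 19x mod 27: 15 orbits of sizes [3, 3, 3, 3, 3, 3, 1, 1, 1, 1, 1, 1, 1, 1, 1].
sign(π) = (−1)^{n − #cycles} = (−1)^{27−15} = (−1)^12 = +1.

+1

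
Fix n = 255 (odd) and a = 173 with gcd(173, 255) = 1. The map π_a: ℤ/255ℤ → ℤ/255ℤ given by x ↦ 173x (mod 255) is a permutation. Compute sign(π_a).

Trace 173: π^k(173) = [173, 94, 197, 166, 158, 49, 62] for k=0..6.
π_173 has 20 disjoint cycles with lengths [16, 16, 16, 16, 16, 16, 16, 16, 16, 16, 16, 16, 16, 16, 16, 4, 4, 4, 2, 1] on {0,…,254}.
Σ(ℓ_i−1) = 255−20 = 235; sign = (−1)^235 = -1.
The Jacobi symbol (173|255) = -1 (Zolotarev) agrees.

-1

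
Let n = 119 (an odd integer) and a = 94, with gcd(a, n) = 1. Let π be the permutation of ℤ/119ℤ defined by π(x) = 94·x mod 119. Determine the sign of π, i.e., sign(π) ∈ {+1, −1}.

Trace 83: π^k(83) = [83, 67, 110, 106, 87, 86, 111] for k=0..6.
The orbit structure of x ↦ 94x mod 119: 8 orbits of sizes [24, 24, 24, 24, 8, 8, 6, 1].
With 8 cycles on 119 points, sign = (−1)^{119−8} = -1.

-1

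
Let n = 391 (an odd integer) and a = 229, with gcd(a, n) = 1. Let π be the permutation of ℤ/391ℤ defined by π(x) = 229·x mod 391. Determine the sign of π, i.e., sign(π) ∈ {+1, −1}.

-1

Start at x=298: 298 → 208 → 321 → 1 → 229 → 47 → 206 → … (one orbit).
Cycle type of π: 8×46 + 2×11 + 1; total 58 cycles.
Σ(ℓ_i−1) = 391−58 = 333; sign = (−1)^333 = -1.
Via Zolotarev, sign(π_{229}) = (229|391) = -1.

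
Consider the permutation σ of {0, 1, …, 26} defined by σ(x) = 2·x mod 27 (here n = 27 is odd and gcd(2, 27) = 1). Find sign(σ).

-1

Orbit of 26 under x↦2x: [26, 25, 23, 19, 11, 22, 17]… (length divides ord_27(2)).
Decompose π into cycles: lengths [18, 6, 2, 1] (4 cycles, including the fixed point 0).
4 cycles on 27: each ℓ→(−1)^(ℓ−1), product (−1)^23 = -1.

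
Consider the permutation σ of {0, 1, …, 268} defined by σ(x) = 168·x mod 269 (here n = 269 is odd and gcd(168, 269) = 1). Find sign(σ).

-1

Trace 167: π^k(167) = [167, 80, 259, 203, 210, 41, 163] for k=0..6.
Cycle lengths of π_168 on ℤ/269ℤ: [268, 1]; 2 cycles in total.
sign(π) = (−1)^{n − #cycles} = (−1)^{269−2} = (−1)^267 = -1.
Via Zolotarev, sign(π_{168}) = (168|269) = -1.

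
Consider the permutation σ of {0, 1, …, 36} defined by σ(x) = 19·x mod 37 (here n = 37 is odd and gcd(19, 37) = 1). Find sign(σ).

-1

Start at x=28: 28 → 14 → 7 → 22 → 11 → 24 → 12 → … (one orbit).
2 cycles of lengths [36, 1].
37 − 2 = 35 transpositions; sign(π) = (−1)^35 = -1.
Check: (19/37) = -1 by Zolotarev.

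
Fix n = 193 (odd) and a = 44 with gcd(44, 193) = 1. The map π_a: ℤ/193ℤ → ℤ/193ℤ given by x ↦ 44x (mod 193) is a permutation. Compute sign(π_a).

Orbit of 8 under x↦44x: [8, 159, 48, 182, 95, 127, 184]… (length divides ord_193(44)).
The orbit structure of x ↦ 44x mod 193: 2 orbits of sizes [192, 1].
Σ(ℓ_i−1) = 193−2 = 191; sign = (−1)^191 = -1.

-1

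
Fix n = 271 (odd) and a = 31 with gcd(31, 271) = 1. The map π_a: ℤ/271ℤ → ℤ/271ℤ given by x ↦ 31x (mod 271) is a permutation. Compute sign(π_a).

+1

Orbit of 187 under x↦31x: [187, 106, 34, 241, 154, 167, 28]… (length divides ord_271(31)).
The orbit structure of x ↦ 31x mod 271: 7 orbits of sizes [45, 45, 45, 45, 45, 45, 1].
With 7 cycles on 271 points, sign = (−1)^{271−7} = +1.
Via Zolotarev, sign(π_{31}) = (31|271) = +1.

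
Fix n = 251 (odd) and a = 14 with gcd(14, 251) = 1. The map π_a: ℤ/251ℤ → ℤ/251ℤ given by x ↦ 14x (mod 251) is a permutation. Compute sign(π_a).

-1

Start at x=11: 11 → 154 → 148 → 64 → 143 → 245 → 167 → … (one orbit).
2 cycles of lengths [250, 1].
sign(π) = (−1)^{n − #cycles} = (−1)^{251−2} = (−1)^249 = -1.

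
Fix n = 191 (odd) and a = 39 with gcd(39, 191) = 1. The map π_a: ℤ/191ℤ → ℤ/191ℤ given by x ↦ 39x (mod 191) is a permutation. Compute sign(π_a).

Trace 109: π^k(109) = [109, 49, 1, 39, 184] for k=0..4.
Cycle lengths of π_39 on ℤ/191ℤ: [5, 5, 5, 5, 5, 5, 5, 5, 5, 5, 5, 5, 5, 5, 5, 5, 5, 5, 5, 5, 5, 5, 5, 5, 5, 5, 5, 5, 5, 5, 5, 5, 5, 5, 5, 5, 5, 5, 1]; 39 cycles in total.
39 cycles on 191: each ℓ→(−1)^(ℓ−1), product (−1)^152 = +1.

+1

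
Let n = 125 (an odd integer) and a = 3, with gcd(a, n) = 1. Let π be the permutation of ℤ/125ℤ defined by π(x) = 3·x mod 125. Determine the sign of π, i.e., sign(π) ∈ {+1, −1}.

-1

Orbit of 99 under x↦3x: [99, 47, 16, 48, 19, 57, 46]… (length divides ord_125(3)).
Cycle lengths of π_3 on ℤ/125ℤ: [100, 20, 4, 1]; 4 cycles in total.
125 − 4 = 121 transpositions; sign(π) = (−1)^121 = -1.
Check: (3/125) = -1 by Zolotarev.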